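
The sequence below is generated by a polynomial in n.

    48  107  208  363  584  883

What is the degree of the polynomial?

59, 101, 155, 221, 299
42, 54, 66, 78
12, 12, 12
The third differences are constant, so the polynomial has degree 3.

3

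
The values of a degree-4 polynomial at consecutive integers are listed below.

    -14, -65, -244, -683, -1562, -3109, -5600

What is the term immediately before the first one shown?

-51  -179  -439  -879  -1547  -2491
-128  -260  -440  -668  -944
-132  -180  -228  -276
-48  -48  -48
The fourth differences are constant at -48.
Work back: -132 + 48 = -84;  -128 + 84 = -44;  -51 + 44 = -7;  -14 + 7 = -7

-7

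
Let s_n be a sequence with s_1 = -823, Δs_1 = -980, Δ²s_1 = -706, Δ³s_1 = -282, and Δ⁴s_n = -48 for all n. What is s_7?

-23653

Build the table forward from the leading diagonal:
Fourth differences: -48, -48, -48, -48, -48, -48, -48
Third differences: -282, -330, -378, -426, -474, -522, -570
Second differences: -706, -988, -1318, -1696, -2122, -2596, -3118
First differences: -980, -1686, -2674, -3992, -5688, -7810, -10406
s: -823, -1803, -3489, -6163, -10155, -15843, -23653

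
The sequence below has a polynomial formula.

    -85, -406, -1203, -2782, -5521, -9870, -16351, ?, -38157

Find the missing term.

-25558

Using the first 7 terms:
D1: -321  -797  -1579  -2739  -4349  -6481
D2: -476  -782  -1160  -1610  -2132
D3: -306  -378  -450  -522
D4: -72  -72  -72
Constant fourth difference = -72.
Extend forward: -522 − 72 = -594;  -2132 − 594 = -2726;  -6481 − 2726 = -9207;  -16351 − 9207 = -25558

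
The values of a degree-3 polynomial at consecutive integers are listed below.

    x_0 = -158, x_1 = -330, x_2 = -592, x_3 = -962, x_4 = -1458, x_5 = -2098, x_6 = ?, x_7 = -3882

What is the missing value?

-2900

Using the first 6 terms:
D1: -172  -262  -370  -496  -640
D2: -90  -108  -126  -144
D3: -18  -18  -18
Constant third difference = -18.
Extend forward: -144 − 18 = -162;  -640 − 162 = -802;  -2098 − 802 = -2900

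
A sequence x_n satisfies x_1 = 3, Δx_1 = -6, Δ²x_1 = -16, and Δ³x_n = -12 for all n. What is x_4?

-75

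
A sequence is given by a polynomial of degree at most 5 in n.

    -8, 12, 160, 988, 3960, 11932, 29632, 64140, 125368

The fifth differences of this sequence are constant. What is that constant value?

D1: 20, 148, 828, 2972, 7972, 17700, 34508, 61228
D2: 128, 680, 2144, 5000, 9728, 16808, 26720
D3: 552, 1464, 2856, 4728, 7080, 9912
D4: 912, 1392, 1872, 2352, 2832
D5: 480, 480, 480, 480

480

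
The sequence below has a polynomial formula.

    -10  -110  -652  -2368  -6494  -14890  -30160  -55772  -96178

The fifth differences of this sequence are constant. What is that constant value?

-120

D1: -100, -542, -1716, -4126, -8396, -15270, -25612, -40406
D2: -442, -1174, -2410, -4270, -6874, -10342, -14794
D3: -732, -1236, -1860, -2604, -3468, -4452
D4: -504, -624, -744, -864, -984
D5: -120, -120, -120, -120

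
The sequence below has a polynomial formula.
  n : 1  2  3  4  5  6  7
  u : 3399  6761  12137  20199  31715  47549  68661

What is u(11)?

228449

D1: 3362 , 5376 , 8062 , 11516 , 15834 , 21112
D2: 2014 , 2686 , 3454 , 4318 , 5278
D3: 672 , 768 , 864 , 960
D4: 96 , 96 , 96
Fourth differences constant at 96.
960 + 96 = 1056;  5278 + 1056 = 6334;  21112 + 6334 = 27446;  68661 + 27446 = 96107
1056 + 96 = 1152;  6334 + 1152 = 7486;  27446 + 7486 = 34932;  96107 + 34932 = 131039
1152 + 96 = 1248;  7486 + 1248 = 8734;  34932 + 8734 = 43666;  131039 + 43666 = 174705
1248 + 96 = 1344;  8734 + 1344 = 10078;  43666 + 10078 = 53744;  174705 + 53744 = 228449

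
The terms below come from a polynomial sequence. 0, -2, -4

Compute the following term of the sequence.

First differences: -2 , -2
First differences constant at -2.
-4 − 2 = -6

-6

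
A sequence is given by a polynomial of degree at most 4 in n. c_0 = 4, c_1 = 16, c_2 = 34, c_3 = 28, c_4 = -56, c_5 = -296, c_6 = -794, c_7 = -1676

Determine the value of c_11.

D1: 12, 18, -6, -84, -240, -498, -882
D2: 6, -24, -78, -156, -258, -384
D3: -30, -54, -78, -102, -126
D4: -24, -24, -24, -24
The fourth differences are constant (-24).
-126 − 24 = -150;  -384 − 150 = -534;  -882 − 534 = -1416;  -1676 − 1416 = -3092
-150 − 24 = -174;  -534 − 174 = -708;  -1416 − 708 = -2124;  -3092 − 2124 = -5216
-174 − 24 = -198;  -708 − 198 = -906;  -2124 − 906 = -3030;  -5216 − 3030 = -8246
-198 − 24 = -222;  -906 − 222 = -1128;  -3030 − 1128 = -4158;  -8246 − 4158 = -12404

-12404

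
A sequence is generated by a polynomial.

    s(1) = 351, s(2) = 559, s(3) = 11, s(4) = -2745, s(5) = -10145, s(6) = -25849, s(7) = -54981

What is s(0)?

First differences: 208, -548, -2756, -7400, -15704, -29132
Second differences: -756, -2208, -4644, -8304, -13428
Third differences: -1452, -2436, -3660, -5124
Fourth differences: -984, -1224, -1464
Fifth differences: -240, -240
The fifth differences are constant at -240.
Work back: -984 + 240 = -744;  -1452 + 744 = -708;  -756 + 708 = -48;  208 + 48 = 256;  351 − 256 = 95

95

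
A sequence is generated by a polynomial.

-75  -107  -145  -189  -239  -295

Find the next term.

Δ: -32  -38  -44  -50  -56
Δ²: -6  -6  -6  -6
Constant second difference = -6, so extend:
-56 − 6 = -62;  -295 − 62 = -357

-357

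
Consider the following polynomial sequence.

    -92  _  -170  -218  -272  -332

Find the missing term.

-128

Using the last 4 terms:
First differences: -48  -54  -60
Second differences: -6  -6
Constant second difference = -6.
Extend backward: -48 + 6 = -42;  -170 + 42 = -128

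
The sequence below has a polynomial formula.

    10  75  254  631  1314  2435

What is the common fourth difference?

24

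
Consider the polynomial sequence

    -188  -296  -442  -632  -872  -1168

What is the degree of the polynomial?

3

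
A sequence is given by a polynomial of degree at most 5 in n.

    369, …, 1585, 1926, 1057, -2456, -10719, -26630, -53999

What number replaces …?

916

Using the last 7 terms:
First differences: 341, -869, -3513, -8263, -15911, -27369
Second differences: -1210, -2644, -4750, -7648, -11458
Third differences: -1434, -2106, -2898, -3810
Fourth differences: -672, -792, -912
Fifth differences: -120, -120
Constant fifth difference = -120.
Extend backward: -672 + 120 = -552;  -1434 + 552 = -882;  -1210 + 882 = -328;  341 + 328 = 669;  1585 − 669 = 916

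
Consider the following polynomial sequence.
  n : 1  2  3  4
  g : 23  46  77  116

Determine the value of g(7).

281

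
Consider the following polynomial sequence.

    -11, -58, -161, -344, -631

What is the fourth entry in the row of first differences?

-287

D1: -47, -103, -183, -287
D2: -56, -80, -104
D3: -24, -24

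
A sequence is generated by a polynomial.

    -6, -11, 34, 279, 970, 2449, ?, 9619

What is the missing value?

Using the first 6 terms:
-5, 45, 245, 691, 1479
50, 200, 446, 788
150, 246, 342
96, 96
Constant fourth difference = 96.
Extend forward: 342 + 96 = 438;  788 + 438 = 1226;  1479 + 1226 = 2705;  2449 + 2705 = 5154

5154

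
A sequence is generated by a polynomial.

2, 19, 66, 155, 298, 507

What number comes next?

794

D1: 17, 47, 89, 143, 209
D2: 30, 42, 54, 66
D3: 12, 12, 12
Constant third difference = 12, so extend:
66 + 12 = 78;  209 + 78 = 287;  507 + 287 = 794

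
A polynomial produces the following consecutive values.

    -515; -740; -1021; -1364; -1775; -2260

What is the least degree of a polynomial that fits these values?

3

Δ: -225, -281, -343, -411, -485
Δ²: -56, -62, -68, -74
Δ³: -6, -6, -6
The third differences are constant, so the polynomial has degree 3.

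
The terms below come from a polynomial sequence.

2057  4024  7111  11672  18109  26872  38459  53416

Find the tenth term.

95864

First differences: 1967, 3087, 4561, 6437, 8763, 11587, 14957
Second differences: 1120, 1474, 1876, 2326, 2824, 3370
Third differences: 354, 402, 450, 498, 546
Fourth differences: 48, 48, 48, 48
Fourth differences constant at 48.
546 + 48 = 594;  3370 + 594 = 3964;  14957 + 3964 = 18921;  53416 + 18921 = 72337
594 + 48 = 642;  3964 + 642 = 4606;  18921 + 4606 = 23527;  72337 + 23527 = 95864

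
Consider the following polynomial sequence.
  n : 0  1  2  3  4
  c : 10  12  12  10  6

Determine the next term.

0

D1: 2  0  -2  -4
D2: -2  -2  -2
The second differences are constant (-2).
-4 − 2 = -6;  6 − 6 = 0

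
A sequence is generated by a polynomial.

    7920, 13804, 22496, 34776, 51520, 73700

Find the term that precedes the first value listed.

4160

Δ: 5884, 8692, 12280, 16744, 22180
Δ²: 2808, 3588, 4464, 5436
Δ³: 780, 876, 972
Δ⁴: 96, 96
The fourth differences are constant at 96.
Work back: 780 − 96 = 684;  2808 − 684 = 2124;  5884 − 2124 = 3760;  7920 − 3760 = 4160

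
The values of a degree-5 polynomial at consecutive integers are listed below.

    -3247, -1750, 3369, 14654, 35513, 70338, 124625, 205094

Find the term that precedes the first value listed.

-2922

D1: 1497  5119  11285  20859  34825  54287  80469
D2: 3622  6166  9574  13966  19462  26182
D3: 2544  3408  4392  5496  6720
D4: 864  984  1104  1224
D5: 120  120  120
The fifth differences are constant at 120.
Work back: 864 − 120 = 744;  2544 − 744 = 1800;  3622 − 1800 = 1822;  1497 − 1822 = -325;  -3247 + 325 = -2922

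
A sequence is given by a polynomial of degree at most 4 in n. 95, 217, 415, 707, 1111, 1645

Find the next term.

2327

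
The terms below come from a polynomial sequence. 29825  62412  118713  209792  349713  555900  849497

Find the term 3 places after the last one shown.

2529548

32587  56301  91079  139921  206187  293597
23714  34778  48842  66266  87410
11064  14064  17424  21144
3000  3360  3720
360  360
Constant fifth difference = 360, so extend:
3720 + 360 = 4080;  21144 + 4080 = 25224;  87410 + 25224 = 112634;  293597 + 112634 = 406231;  849497 + 406231 = 1255728
4080 + 360 = 4440;  25224 + 4440 = 29664;  112634 + 29664 = 142298;  406231 + 142298 = 548529;  1255728 + 548529 = 1804257
4440 + 360 = 4800;  29664 + 4800 = 34464;  142298 + 34464 = 176762;  548529 + 176762 = 725291;  1804257 + 725291 = 2529548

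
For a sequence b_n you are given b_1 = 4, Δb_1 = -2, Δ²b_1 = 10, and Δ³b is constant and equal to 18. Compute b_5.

Build the table forward from the leading diagonal:
Δ³: 18  18  18  18  18
Δ²: 10  28  46  64  82
Δ: -2  8  36  82  146
b: 4  2  10  46  128

128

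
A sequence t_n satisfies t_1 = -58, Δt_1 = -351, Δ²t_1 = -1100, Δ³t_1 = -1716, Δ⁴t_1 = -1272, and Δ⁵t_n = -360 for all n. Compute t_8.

Build the table forward from the leading diagonal:
Δ⁵: -360, -360, -360, -360, -360, -360, -360, -360
Δ⁴: -1272, -1632, -1992, -2352, -2712, -3072, -3432, -3792
Δ³: -1716, -2988, -4620, -6612, -8964, -11676, -14748, -18180
Δ²: -1100, -2816, -5804, -10424, -17036, -26000, -37676, -52424
Δ: -351, -1451, -4267, -10071, -20495, -37531, -63531, -101207
t: -58, -409, -1860, -6127, -16198, -36693, -74224, -137755

-137755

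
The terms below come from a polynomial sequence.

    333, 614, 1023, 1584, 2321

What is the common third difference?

D1: 281, 409, 561, 737
D2: 128, 152, 176
D3: 24, 24

24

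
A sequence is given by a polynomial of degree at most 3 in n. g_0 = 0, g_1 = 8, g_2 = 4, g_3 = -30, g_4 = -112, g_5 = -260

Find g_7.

D1: 8, -4, -34, -82, -148
D2: -12, -30, -48, -66
D3: -18, -18, -18
Constant third difference = -18, so extend:
-66 − 18 = -84;  -148 − 84 = -232;  -260 − 232 = -492
-84 − 18 = -102;  -232 − 102 = -334;  -492 − 334 = -826

-826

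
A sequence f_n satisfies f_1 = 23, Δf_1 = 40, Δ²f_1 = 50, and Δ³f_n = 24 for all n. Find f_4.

317

Build the table forward from the leading diagonal:
Third differences: 24  24  24  24
Second differences: 50  74  98  122
First differences: 40  90  164  262
f: 23  63  153  317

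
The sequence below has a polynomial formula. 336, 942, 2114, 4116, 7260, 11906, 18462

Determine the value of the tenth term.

606  1172  2002  3144  4646  6556
566  830  1142  1502  1910
264  312  360  408
48  48  48
The fourth differences are constant (48).
408 + 48 = 456;  1910 + 456 = 2366;  6556 + 2366 = 8922;  18462 + 8922 = 27384
456 + 48 = 504;  2366 + 504 = 2870;  8922 + 2870 = 11792;  27384 + 11792 = 39176
504 + 48 = 552;  2870 + 552 = 3422;  11792 + 3422 = 15214;  39176 + 15214 = 54390

54390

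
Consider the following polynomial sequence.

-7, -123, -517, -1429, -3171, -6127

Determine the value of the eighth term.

-17577

First differences: -116 , -394 , -912 , -1742 , -2956
Second differences: -278 , -518 , -830 , -1214
Third differences: -240 , -312 , -384
Fourth differences: -72 , -72
The fourth differences are constant (-72).
-384 − 72 = -456;  -1214 − 456 = -1670;  -2956 − 1670 = -4626;  -6127 − 4626 = -10753
-456 − 72 = -528;  -1670 − 528 = -2198;  -4626 − 2198 = -6824;  -10753 − 6824 = -17577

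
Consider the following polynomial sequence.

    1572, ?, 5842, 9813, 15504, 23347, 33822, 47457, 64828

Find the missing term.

Using the last 7 terms:
Δ: 3971  5691  7843  10475  13635  17371
Δ²: 1720  2152  2632  3160  3736
Δ³: 432  480  528  576
Δ⁴: 48  48  48
Constant fourth difference = 48.
Extend backward: 432 − 48 = 384;  1720 − 384 = 1336;  3971 − 1336 = 2635;  5842 − 2635 = 3207

3207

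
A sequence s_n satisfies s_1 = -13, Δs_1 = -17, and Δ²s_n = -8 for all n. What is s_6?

Build the table forward from the leading diagonal:
Second differences: -8, -8, -8, -8, -8, -8
First differences: -17, -25, -33, -41, -49, -57
s: -13, -30, -55, -88, -129, -178

-178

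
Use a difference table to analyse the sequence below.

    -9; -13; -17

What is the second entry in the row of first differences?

-4

Δ: -4, -4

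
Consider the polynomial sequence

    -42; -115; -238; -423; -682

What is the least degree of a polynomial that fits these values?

3

D1: -73, -123, -185, -259
D2: -50, -62, -74
D3: -12, -12
The third differences are constant, so the polynomial has degree 3.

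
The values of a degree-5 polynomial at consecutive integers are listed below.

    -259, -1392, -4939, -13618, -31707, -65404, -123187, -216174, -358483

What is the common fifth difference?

-360

Δ: -1133, -3547, -8679, -18089, -33697, -57783, -92987, -142309
Δ²: -2414, -5132, -9410, -15608, -24086, -35204, -49322
Δ³: -2718, -4278, -6198, -8478, -11118, -14118
Δ⁴: -1560, -1920, -2280, -2640, -3000
Δ⁵: -360, -360, -360, -360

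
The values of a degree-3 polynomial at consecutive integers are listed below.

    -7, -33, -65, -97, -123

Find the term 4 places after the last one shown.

-47

First differences: -26 , -32 , -32 , -26
Second differences: -6 , 0 , 6
Third differences: 6 , 6
Third differences constant at 6.
6 + 6 = 12;  -26 + 12 = -14;  -123 − 14 = -137
12 + 6 = 18;  -14 + 18 = 4;  -137 + 4 = -133
18 + 6 = 24;  4 + 24 = 28;  -133 + 28 = -105
24 + 6 = 30;  28 + 30 = 58;  -105 + 58 = -47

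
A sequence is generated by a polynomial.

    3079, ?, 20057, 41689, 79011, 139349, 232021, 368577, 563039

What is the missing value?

8541

Using the last 7 terms:
Δ: 21632  37322  60338  92672  136556  194462
Δ²: 15690  23016  32334  43884  57906
Δ³: 7326  9318  11550  14022
Δ⁴: 1992  2232  2472
Δ⁵: 240  240
Constant fifth difference = 240.
Extend backward: 1992 − 240 = 1752;  7326 − 1752 = 5574;  15690 − 5574 = 10116;  21632 − 10116 = 11516;  20057 − 11516 = 8541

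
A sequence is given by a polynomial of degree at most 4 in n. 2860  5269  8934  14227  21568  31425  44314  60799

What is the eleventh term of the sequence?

138190

2409 , 3665 , 5293 , 7341 , 9857 , 12889 , 16485
1256 , 1628 , 2048 , 2516 , 3032 , 3596
372 , 420 , 468 , 516 , 564
48 , 48 , 48 , 48
The fourth differences are constant (48).
564 + 48 = 612;  3596 + 612 = 4208;  16485 + 4208 = 20693;  60799 + 20693 = 81492
612 + 48 = 660;  4208 + 660 = 4868;  20693 + 4868 = 25561;  81492 + 25561 = 107053
660 + 48 = 708;  4868 + 708 = 5576;  25561 + 5576 = 31137;  107053 + 31137 = 138190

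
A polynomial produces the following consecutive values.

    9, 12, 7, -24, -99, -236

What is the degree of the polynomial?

3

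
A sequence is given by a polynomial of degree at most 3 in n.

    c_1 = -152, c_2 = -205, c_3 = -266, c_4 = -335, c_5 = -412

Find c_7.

-590

First differences: -53  -61  -69  -77
Second differences: -8  -8  -8
The second differences are constant (-8).
-77 − 8 = -85;  -412 − 85 = -497
-85 − 8 = -93;  -497 − 93 = -590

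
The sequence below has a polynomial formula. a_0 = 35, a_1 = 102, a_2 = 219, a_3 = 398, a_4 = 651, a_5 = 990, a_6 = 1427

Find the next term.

1974

67 , 117 , 179 , 253 , 339 , 437
50 , 62 , 74 , 86 , 98
12 , 12 , 12 , 12
The third differences are constant (12).
98 + 12 = 110;  437 + 110 = 547;  1427 + 547 = 1974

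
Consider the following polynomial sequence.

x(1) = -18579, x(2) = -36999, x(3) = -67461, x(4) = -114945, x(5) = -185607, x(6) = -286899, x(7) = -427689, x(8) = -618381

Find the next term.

-871035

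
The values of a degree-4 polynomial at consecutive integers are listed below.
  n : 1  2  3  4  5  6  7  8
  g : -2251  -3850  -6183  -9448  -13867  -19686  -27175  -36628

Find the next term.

First differences: -1599, -2333, -3265, -4419, -5819, -7489, -9453
Second differences: -734, -932, -1154, -1400, -1670, -1964
Third differences: -198, -222, -246, -270, -294
Fourth differences: -24, -24, -24, -24
Fourth differences constant at -24.
-294 − 24 = -318;  -1964 − 318 = -2282;  -9453 − 2282 = -11735;  -36628 − 11735 = -48363

-48363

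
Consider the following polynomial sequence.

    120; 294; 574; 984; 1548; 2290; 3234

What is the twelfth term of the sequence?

11824

D1: 174, 280, 410, 564, 742, 944
D2: 106, 130, 154, 178, 202
D3: 24, 24, 24, 24
Third differences constant at 24.
202 + 24 = 226;  944 + 226 = 1170;  3234 + 1170 = 4404
226 + 24 = 250;  1170 + 250 = 1420;  4404 + 1420 = 5824
250 + 24 = 274;  1420 + 274 = 1694;  5824 + 1694 = 7518
274 + 24 = 298;  1694 + 298 = 1992;  7518 + 1992 = 9510
298 + 24 = 322;  1992 + 322 = 2314;  9510 + 2314 = 11824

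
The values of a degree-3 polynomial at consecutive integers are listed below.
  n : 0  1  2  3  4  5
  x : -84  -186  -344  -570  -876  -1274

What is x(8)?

-3140

-102, -158, -226, -306, -398
-56, -68, -80, -92
-12, -12, -12
Third differences constant at -12.
-92 − 12 = -104;  -398 − 104 = -502;  -1274 − 502 = -1776
-104 − 12 = -116;  -502 − 116 = -618;  -1776 − 618 = -2394
-116 − 12 = -128;  -618 − 128 = -746;  -2394 − 746 = -3140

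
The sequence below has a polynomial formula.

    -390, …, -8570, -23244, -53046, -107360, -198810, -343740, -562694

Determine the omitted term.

-2400

Using the last 7 terms:
First differences: -14674, -29802, -54314, -91450, -144930, -218954
Second differences: -15128, -24512, -37136, -53480, -74024
Third differences: -9384, -12624, -16344, -20544
Fourth differences: -3240, -3720, -4200
Fifth differences: -480, -480
Constant fifth difference = -480.
Extend backward: -3240 + 480 = -2760;  -9384 + 2760 = -6624;  -15128 + 6624 = -8504;  -14674 + 8504 = -6170;  -8570 + 6170 = -2400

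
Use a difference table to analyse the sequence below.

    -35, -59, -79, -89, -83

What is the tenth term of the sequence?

397

-24  -20  -10  6
4  10  16
6  6
Constant third difference = 6, so extend:
16 + 6 = 22;  6 + 22 = 28;  -83 + 28 = -55
22 + 6 = 28;  28 + 28 = 56;  -55 + 56 = 1
28 + 6 = 34;  56 + 34 = 90;  1 + 90 = 91
34 + 6 = 40;  90 + 40 = 130;  91 + 130 = 221
40 + 6 = 46;  130 + 46 = 176;  221 + 176 = 397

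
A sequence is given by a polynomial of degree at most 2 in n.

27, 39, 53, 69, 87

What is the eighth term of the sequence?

153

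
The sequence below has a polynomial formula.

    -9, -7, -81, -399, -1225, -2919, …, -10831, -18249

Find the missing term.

Using the first 6 terms:
First differences: 2, -74, -318, -826, -1694
Second differences: -76, -244, -508, -868
Third differences: -168, -264, -360
Fourth differences: -96, -96
Constant fourth difference = -96.
Extend forward: -360 − 96 = -456;  -868 − 456 = -1324;  -1694 − 1324 = -3018;  -2919 − 3018 = -5937

-5937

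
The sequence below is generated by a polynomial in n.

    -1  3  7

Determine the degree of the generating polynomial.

D1: 4, 4
The first differences are constant, so the polynomial has degree 1.

1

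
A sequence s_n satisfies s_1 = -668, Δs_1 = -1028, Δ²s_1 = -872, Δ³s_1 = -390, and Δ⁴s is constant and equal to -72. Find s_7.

Build the table forward from the leading diagonal:
Δ⁴: -72  -72  -72  -72  -72  -72  -72
Δ³: -390  -462  -534  -606  -678  -750  -822
Δ²: -872  -1262  -1724  -2258  -2864  -3542  -4292
Δ: -1028  -1900  -3162  -4886  -7144  -10008  -13550
s: -668  -1696  -3596  -6758  -11644  -18788  -28796

-28796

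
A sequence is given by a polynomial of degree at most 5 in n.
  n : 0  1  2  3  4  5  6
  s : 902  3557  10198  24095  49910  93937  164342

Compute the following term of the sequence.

271403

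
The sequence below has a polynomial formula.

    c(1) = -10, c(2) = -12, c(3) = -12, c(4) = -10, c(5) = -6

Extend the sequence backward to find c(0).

-6

Δ: -2  0  2  4
Δ²: 2  2  2
The second differences are constant at 2.
Work back: -2 − 2 = -4;  -10 + 4 = -6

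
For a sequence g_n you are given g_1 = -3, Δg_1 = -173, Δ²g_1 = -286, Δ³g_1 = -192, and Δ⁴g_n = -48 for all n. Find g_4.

Build the table forward from the leading diagonal:
Δ⁴: -48, -48, -48, -48
Δ³: -192, -240, -288, -336
Δ²: -286, -478, -718, -1006
Δ: -173, -459, -937, -1655
g: -3, -176, -635, -1572

-1572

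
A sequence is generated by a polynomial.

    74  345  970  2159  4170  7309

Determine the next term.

11930

D1: 271, 625, 1189, 2011, 3139
D2: 354, 564, 822, 1128
D3: 210, 258, 306
D4: 48, 48
The fourth differences are constant (48).
306 + 48 = 354;  1128 + 354 = 1482;  3139 + 1482 = 4621;  7309 + 4621 = 11930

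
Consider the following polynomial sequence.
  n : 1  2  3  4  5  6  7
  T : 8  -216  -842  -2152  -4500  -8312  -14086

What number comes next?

-22392

D1: -224 , -626 , -1310 , -2348 , -3812 , -5774
D2: -402 , -684 , -1038 , -1464 , -1962
D3: -282 , -354 , -426 , -498
D4: -72 , -72 , -72
Constant fourth difference = -72, so extend:
-498 − 72 = -570;  -1962 − 570 = -2532;  -5774 − 2532 = -8306;  -14086 − 8306 = -22392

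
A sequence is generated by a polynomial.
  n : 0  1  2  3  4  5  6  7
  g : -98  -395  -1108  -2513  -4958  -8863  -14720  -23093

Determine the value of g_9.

-50003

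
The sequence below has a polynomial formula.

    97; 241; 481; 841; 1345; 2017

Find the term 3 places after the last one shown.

Δ: 144, 240, 360, 504, 672
Δ²: 96, 120, 144, 168
Δ³: 24, 24, 24
Constant third difference = 24, so extend:
168 + 24 = 192;  672 + 192 = 864;  2017 + 864 = 2881
192 + 24 = 216;  864 + 216 = 1080;  2881 + 1080 = 3961
216 + 24 = 240;  1080 + 240 = 1320;  3961 + 1320 = 5281

5281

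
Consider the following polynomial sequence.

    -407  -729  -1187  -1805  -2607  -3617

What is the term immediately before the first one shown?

First differences: -322, -458, -618, -802, -1010
Second differences: -136, -160, -184, -208
Third differences: -24, -24, -24
The third differences are constant at -24.
Work back: -136 + 24 = -112;  -322 + 112 = -210;  -407 + 210 = -197

-197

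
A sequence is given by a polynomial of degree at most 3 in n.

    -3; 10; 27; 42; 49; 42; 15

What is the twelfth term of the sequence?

-630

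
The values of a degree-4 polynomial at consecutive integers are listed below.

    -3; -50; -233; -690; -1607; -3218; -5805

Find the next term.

-9698

Δ: -47 , -183 , -457 , -917 , -1611 , -2587
Δ²: -136 , -274 , -460 , -694 , -976
Δ³: -138 , -186 , -234 , -282
Δ⁴: -48 , -48 , -48
The fourth differences are constant (-48).
-282 − 48 = -330;  -976 − 330 = -1306;  -2587 − 1306 = -3893;  -5805 − 3893 = -9698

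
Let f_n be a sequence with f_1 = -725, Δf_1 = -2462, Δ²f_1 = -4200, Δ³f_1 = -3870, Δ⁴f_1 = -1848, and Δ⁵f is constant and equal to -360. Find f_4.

-24581

Build the table forward from the leading diagonal:
D5: -360, -360, -360, -360
D4: -1848, -2208, -2568, -2928
D3: -3870, -5718, -7926, -10494
D2: -4200, -8070, -13788, -21714
D1: -2462, -6662, -14732, -28520
f: -725, -3187, -9849, -24581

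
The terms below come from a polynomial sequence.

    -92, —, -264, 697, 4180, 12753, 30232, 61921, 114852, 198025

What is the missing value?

-263

Using the last 8 terms:
Δ: 961, 3483, 8573, 17479, 31689, 52931, 83173
Δ²: 2522, 5090, 8906, 14210, 21242, 30242
Δ³: 2568, 3816, 5304, 7032, 9000
Δ⁴: 1248, 1488, 1728, 1968
Δ⁵: 240, 240, 240
Constant fifth difference = 240.
Extend backward: 1248 − 240 = 1008;  2568 − 1008 = 1560;  2522 − 1560 = 962;  961 − 962 = -1;  -264 + 1 = -263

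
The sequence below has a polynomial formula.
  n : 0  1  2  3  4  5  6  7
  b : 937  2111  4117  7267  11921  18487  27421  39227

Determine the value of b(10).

D1: 1174, 2006, 3150, 4654, 6566, 8934, 11806
D2: 832, 1144, 1504, 1912, 2368, 2872
D3: 312, 360, 408, 456, 504
D4: 48, 48, 48, 48
The fourth differences are constant (48).
504 + 48 = 552;  2872 + 552 = 3424;  11806 + 3424 = 15230;  39227 + 15230 = 54457
552 + 48 = 600;  3424 + 600 = 4024;  15230 + 4024 = 19254;  54457 + 19254 = 73711
600 + 48 = 648;  4024 + 648 = 4672;  19254 + 4672 = 23926;  73711 + 23926 = 97637

97637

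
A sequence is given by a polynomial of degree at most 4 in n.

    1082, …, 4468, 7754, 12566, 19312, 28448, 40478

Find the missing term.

Using the last 6 terms:
3286  4812  6746  9136  12030
1526  1934  2390  2894
408  456  504
48  48
Constant fourth difference = 48.
Extend backward: 408 − 48 = 360;  1526 − 360 = 1166;  3286 − 1166 = 2120;  4468 − 2120 = 2348

2348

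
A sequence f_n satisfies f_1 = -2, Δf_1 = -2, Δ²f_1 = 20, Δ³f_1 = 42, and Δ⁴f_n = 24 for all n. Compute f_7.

1486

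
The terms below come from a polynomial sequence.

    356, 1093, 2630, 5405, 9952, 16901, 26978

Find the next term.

41005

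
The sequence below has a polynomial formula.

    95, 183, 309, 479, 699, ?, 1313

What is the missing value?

975

Using the first 5 terms:
First differences: 88, 126, 170, 220
Second differences: 38, 44, 50
Third differences: 6, 6
Constant third difference = 6.
Extend forward: 50 + 6 = 56;  220 + 56 = 276;  699 + 276 = 975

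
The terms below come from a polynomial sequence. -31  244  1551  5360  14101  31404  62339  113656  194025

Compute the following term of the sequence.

314276

First differences: 275, 1307, 3809, 8741, 17303, 30935, 51317, 80369
Second differences: 1032, 2502, 4932, 8562, 13632, 20382, 29052
Third differences: 1470, 2430, 3630, 5070, 6750, 8670
Fourth differences: 960, 1200, 1440, 1680, 1920
Fifth differences: 240, 240, 240, 240
Constant fifth difference = 240, so extend:
1920 + 240 = 2160;  8670 + 2160 = 10830;  29052 + 10830 = 39882;  80369 + 39882 = 120251;  194025 + 120251 = 314276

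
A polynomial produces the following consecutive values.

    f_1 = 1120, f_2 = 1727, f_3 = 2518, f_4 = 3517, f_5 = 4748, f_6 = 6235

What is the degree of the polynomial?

First differences: 607, 791, 999, 1231, 1487
Second differences: 184, 208, 232, 256
Third differences: 24, 24, 24
The third differences are constant, so the polynomial has degree 3.

3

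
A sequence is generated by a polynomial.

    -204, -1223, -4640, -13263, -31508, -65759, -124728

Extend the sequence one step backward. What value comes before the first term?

-23

-1019, -3417, -8623, -18245, -34251, -58969
-2398, -5206, -9622, -16006, -24718
-2808, -4416, -6384, -8712
-1608, -1968, -2328
-360, -360
The fifth differences are constant at -360.
Work back: -1608 + 360 = -1248;  -2808 + 1248 = -1560;  -2398 + 1560 = -838;  -1019 + 838 = -181;  -204 + 181 = -23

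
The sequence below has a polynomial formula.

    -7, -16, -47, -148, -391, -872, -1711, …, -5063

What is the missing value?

-3052

Using the first 7 terms:
D1: -9, -31, -101, -243, -481, -839
D2: -22, -70, -142, -238, -358
D3: -48, -72, -96, -120
D4: -24, -24, -24
Constant fourth difference = -24.
Extend forward: -120 − 24 = -144;  -358 − 144 = -502;  -839 − 502 = -1341;  -1711 − 1341 = -3052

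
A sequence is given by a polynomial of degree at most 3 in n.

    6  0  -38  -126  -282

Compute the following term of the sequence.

Δ: -6, -38, -88, -156
Δ²: -32, -50, -68
Δ³: -18, -18
The third differences are constant (-18).
-68 − 18 = -86;  -156 − 86 = -242;  -282 − 242 = -524

-524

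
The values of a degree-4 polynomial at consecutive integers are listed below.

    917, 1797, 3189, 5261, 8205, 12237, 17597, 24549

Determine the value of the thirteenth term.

Δ: 880  1392  2072  2944  4032  5360  6952
Δ²: 512  680  872  1088  1328  1592
Δ³: 168  192  216  240  264
Δ⁴: 24  24  24  24
The fourth differences are constant (24).
264 + 24 = 288;  1592 + 288 = 1880;  6952 + 1880 = 8832;  24549 + 8832 = 33381
288 + 24 = 312;  1880 + 312 = 2192;  8832 + 2192 = 11024;  33381 + 11024 = 44405
312 + 24 = 336;  2192 + 336 = 2528;  11024 + 2528 = 13552;  44405 + 13552 = 57957
336 + 24 = 360;  2528 + 360 = 2888;  13552 + 2888 = 16440;  57957 + 16440 = 74397
360 + 24 = 384;  2888 + 384 = 3272;  16440 + 3272 = 19712;  74397 + 19712 = 94109

94109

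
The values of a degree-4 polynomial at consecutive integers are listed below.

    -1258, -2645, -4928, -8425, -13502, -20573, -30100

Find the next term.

-42593

D1: -1387  -2283  -3497  -5077  -7071  -9527
D2: -896  -1214  -1580  -1994  -2456
D3: -318  -366  -414  -462
D4: -48  -48  -48
The fourth differences are constant (-48).
-462 − 48 = -510;  -2456 − 510 = -2966;  -9527 − 2966 = -12493;  -30100 − 12493 = -42593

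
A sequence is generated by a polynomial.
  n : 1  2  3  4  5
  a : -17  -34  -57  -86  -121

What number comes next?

-162

D1: -17  -23  -29  -35
D2: -6  -6  -6
The second differences are constant (-6).
-35 − 6 = -41;  -121 − 41 = -162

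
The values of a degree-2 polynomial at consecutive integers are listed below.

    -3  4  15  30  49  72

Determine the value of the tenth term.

First differences: 7, 11, 15, 19, 23
Second differences: 4, 4, 4, 4
The second differences are constant (4).
23 + 4 = 27;  72 + 27 = 99
27 + 4 = 31;  99 + 31 = 130
31 + 4 = 35;  130 + 35 = 165
35 + 4 = 39;  165 + 39 = 204

204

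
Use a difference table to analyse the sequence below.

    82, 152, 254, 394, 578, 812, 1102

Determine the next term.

1454

D1: 70 , 102 , 140 , 184 , 234 , 290
D2: 32 , 38 , 44 , 50 , 56
D3: 6 , 6 , 6 , 6
Constant third difference = 6, so extend:
56 + 6 = 62;  290 + 62 = 352;  1102 + 352 = 1454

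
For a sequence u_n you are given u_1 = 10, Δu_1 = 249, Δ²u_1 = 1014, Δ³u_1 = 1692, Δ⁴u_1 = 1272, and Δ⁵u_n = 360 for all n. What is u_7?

Build the table forward from the leading diagonal:
Δ⁵: 360  360  360  360  360  360  360
Δ⁴: 1272  1632  1992  2352  2712  3072  3432
Δ³: 1692  2964  4596  6588  8940  11652  14724
Δ²: 1014  2706  5670  10266  16854  25794  37446
Δ: 249  1263  3969  9639  19905  36759  62553
u: 10  259  1522  5491  15130  35035  71794

71794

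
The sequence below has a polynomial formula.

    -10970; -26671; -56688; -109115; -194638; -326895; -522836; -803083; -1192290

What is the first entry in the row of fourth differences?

First differences: -15701, -30017, -52427, -85523, -132257, -195941, -280247, -389207
Second differences: -14316, -22410, -33096, -46734, -63684, -84306, -108960
Third differences: -8094, -10686, -13638, -16950, -20622, -24654
Fourth differences: -2592, -2952, -3312, -3672, -4032
Fifth differences: -360, -360, -360, -360

-2592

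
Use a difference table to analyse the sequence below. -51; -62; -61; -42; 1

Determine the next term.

Δ: -11, 1, 19, 43
Δ²: 12, 18, 24
Δ³: 6, 6
Third differences constant at 6.
24 + 6 = 30;  43 + 30 = 73;  1 + 73 = 74

74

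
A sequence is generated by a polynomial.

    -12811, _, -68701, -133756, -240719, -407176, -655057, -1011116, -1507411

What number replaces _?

-31832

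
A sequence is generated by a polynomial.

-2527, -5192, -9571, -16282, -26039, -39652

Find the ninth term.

-113167

D1: -2665, -4379, -6711, -9757, -13613
D2: -1714, -2332, -3046, -3856
D3: -618, -714, -810
D4: -96, -96
The fourth differences are constant (-96).
-810 − 96 = -906;  -3856 − 906 = -4762;  -13613 − 4762 = -18375;  -39652 − 18375 = -58027
-906 − 96 = -1002;  -4762 − 1002 = -5764;  -18375 − 5764 = -24139;  -58027 − 24139 = -82166
-1002 − 96 = -1098;  -5764 − 1098 = -6862;  -24139 − 6862 = -31001;  -82166 − 31001 = -113167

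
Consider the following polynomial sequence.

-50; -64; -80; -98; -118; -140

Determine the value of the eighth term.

-190

First differences: -14, -16, -18, -20, -22
Second differences: -2, -2, -2, -2
Constant second difference = -2, so extend:
-22 − 2 = -24;  -140 − 24 = -164
-24 − 2 = -26;  -164 − 26 = -190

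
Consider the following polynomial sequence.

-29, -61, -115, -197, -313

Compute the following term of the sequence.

Δ: -32  -54  -82  -116
Δ²: -22  -28  -34
Δ³: -6  -6
Constant third difference = -6, so extend:
-34 − 6 = -40;  -116 − 40 = -156;  -313 − 156 = -469

-469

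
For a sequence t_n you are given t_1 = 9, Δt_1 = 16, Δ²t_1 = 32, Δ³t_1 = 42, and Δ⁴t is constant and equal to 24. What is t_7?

Build the table forward from the leading diagonal:
Δ⁴: 24, 24, 24, 24, 24, 24, 24
Δ³: 42, 66, 90, 114, 138, 162, 186
Δ²: 32, 74, 140, 230, 344, 482, 644
Δ: 16, 48, 122, 262, 492, 836, 1318
t: 9, 25, 73, 195, 457, 949, 1785

1785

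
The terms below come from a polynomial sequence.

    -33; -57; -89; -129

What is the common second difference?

First differences: -24, -32, -40
Second differences: -8, -8

-8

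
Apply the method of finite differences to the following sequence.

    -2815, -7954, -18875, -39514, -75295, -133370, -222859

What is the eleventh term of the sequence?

-1159675

First differences: -5139  -10921  -20639  -35781  -58075  -89489
Second differences: -5782  -9718  -15142  -22294  -31414
Third differences: -3936  -5424  -7152  -9120
Fourth differences: -1488  -1728  -1968
Fifth differences: -240  -240
Fifth differences constant at -240.
-1968 − 240 = -2208;  -9120 − 2208 = -11328;  -31414 − 11328 = -42742;  -89489 − 42742 = -132231;  -222859 − 132231 = -355090
-2208 − 240 = -2448;  -11328 − 2448 = -13776;  -42742 − 13776 = -56518;  -132231 − 56518 = -188749;  -355090 − 188749 = -543839
-2448 − 240 = -2688;  -13776 − 2688 = -16464;  -56518 − 16464 = -72982;  -188749 − 72982 = -261731;  -543839 − 261731 = -805570
-2688 − 240 = -2928;  -16464 − 2928 = -19392;  -72982 − 19392 = -92374;  -261731 − 92374 = -354105;  -805570 − 354105 = -1159675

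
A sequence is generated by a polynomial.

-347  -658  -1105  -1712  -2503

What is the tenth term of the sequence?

-311, -447, -607, -791
-136, -160, -184
-24, -24
Constant third difference = -24, so extend:
-184 − 24 = -208;  -791 − 208 = -999;  -2503 − 999 = -3502
-208 − 24 = -232;  -999 − 232 = -1231;  -3502 − 1231 = -4733
-232 − 24 = -256;  -1231 − 256 = -1487;  -4733 − 1487 = -6220
-256 − 24 = -280;  -1487 − 280 = -1767;  -6220 − 1767 = -7987
-280 − 24 = -304;  -1767 − 304 = -2071;  -7987 − 2071 = -10058

-10058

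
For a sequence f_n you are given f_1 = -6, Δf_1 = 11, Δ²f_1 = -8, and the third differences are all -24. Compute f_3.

8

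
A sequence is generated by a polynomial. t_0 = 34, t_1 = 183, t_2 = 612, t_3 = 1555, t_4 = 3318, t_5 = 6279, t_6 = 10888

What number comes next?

17667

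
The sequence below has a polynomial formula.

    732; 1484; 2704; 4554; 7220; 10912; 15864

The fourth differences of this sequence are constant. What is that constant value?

24

D1: 752, 1220, 1850, 2666, 3692, 4952
D2: 468, 630, 816, 1026, 1260
D3: 162, 186, 210, 234
D4: 24, 24, 24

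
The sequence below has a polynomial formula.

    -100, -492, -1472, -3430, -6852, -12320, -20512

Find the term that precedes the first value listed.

Δ: -392, -980, -1958, -3422, -5468, -8192
Δ²: -588, -978, -1464, -2046, -2724
Δ³: -390, -486, -582, -678
Δ⁴: -96, -96, -96
The fourth differences are constant at -96.
Work back: -390 + 96 = -294;  -588 + 294 = -294;  -392 + 294 = -98;  -100 + 98 = -2

-2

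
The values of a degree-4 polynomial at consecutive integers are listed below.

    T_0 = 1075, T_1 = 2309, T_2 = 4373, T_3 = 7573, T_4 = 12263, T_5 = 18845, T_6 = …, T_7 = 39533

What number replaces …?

27769

Using the first 6 terms:
Δ: 1234  2064  3200  4690  6582
Δ²: 830  1136  1490  1892
Δ³: 306  354  402
Δ⁴: 48  48
Constant fourth difference = 48.
Extend forward: 402 + 48 = 450;  1892 + 450 = 2342;  6582 + 2342 = 8924;  18845 + 8924 = 27769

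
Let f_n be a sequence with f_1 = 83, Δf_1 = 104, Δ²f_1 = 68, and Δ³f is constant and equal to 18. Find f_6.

Build the table forward from the leading diagonal:
D3: 18  18  18  18  18  18
D2: 68  86  104  122  140  158
D1: 104  172  258  362  484  624
f: 83  187  359  617  979  1463

1463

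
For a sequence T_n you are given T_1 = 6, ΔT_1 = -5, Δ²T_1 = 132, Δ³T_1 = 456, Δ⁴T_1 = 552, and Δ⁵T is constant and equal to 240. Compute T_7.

Build the table forward from the leading diagonal:
D5: 240  240  240  240  240  240  240
D4: 552  792  1032  1272  1512  1752  1992
D3: 456  1008  1800  2832  4104  5616  7368
D2: 132  588  1596  3396  6228  10332  15948
D1: -5  127  715  2311  5707  11935  22267
T: 6  1  128  843  3154  8861  20796

20796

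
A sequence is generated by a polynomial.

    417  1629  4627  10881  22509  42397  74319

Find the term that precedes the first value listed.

49

D1: 1212, 2998, 6254, 11628, 19888, 31922
D2: 1786, 3256, 5374, 8260, 12034
D3: 1470, 2118, 2886, 3774
D4: 648, 768, 888
D5: 120, 120
The fifth differences are constant at 120.
Work back: 648 − 120 = 528;  1470 − 528 = 942;  1786 − 942 = 844;  1212 − 844 = 368;  417 − 368 = 49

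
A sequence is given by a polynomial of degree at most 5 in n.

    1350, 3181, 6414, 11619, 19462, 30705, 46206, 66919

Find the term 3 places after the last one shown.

1831, 3233, 5205, 7843, 11243, 15501, 20713
1402, 1972, 2638, 3400, 4258, 5212
570, 666, 762, 858, 954
96, 96, 96, 96
Constant fourth difference = 96, so extend:
954 + 96 = 1050;  5212 + 1050 = 6262;  20713 + 6262 = 26975;  66919 + 26975 = 93894
1050 + 96 = 1146;  6262 + 1146 = 7408;  26975 + 7408 = 34383;  93894 + 34383 = 128277
1146 + 96 = 1242;  7408 + 1242 = 8650;  34383 + 8650 = 43033;  128277 + 43033 = 171310

171310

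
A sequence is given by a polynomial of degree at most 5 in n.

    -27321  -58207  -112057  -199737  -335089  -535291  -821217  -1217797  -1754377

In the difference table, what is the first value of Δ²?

-22964

Δ: -30886, -53850, -87680, -135352, -200202, -285926, -396580, -536580
Δ²: -22964, -33830, -47672, -64850, -85724, -110654, -140000
Δ³: -10866, -13842, -17178, -20874, -24930, -29346
Δ⁴: -2976, -3336, -3696, -4056, -4416
Δ⁵: -360, -360, -360, -360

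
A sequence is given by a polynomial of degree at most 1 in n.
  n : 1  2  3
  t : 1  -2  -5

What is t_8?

Δ: -3  -3
The first differences are constant (-3).
-5 − 3 = -8
-8 − 3 = -11
-11 − 3 = -14
-14 − 3 = -17
-17 − 3 = -20

-20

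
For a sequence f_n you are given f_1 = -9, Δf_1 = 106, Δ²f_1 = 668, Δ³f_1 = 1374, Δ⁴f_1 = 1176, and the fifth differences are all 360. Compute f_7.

Build the table forward from the leading diagonal:
Δ⁵: 360  360  360  360  360  360  360
Δ⁴: 1176  1536  1896  2256  2616  2976  3336
Δ³: 1374  2550  4086  5982  8238  10854  13830
Δ²: 668  2042  4592  8678  14660  22898  33752
Δ: 106  774  2816  7408  16086  30746  53644
f: -9  97  871  3687  11095  27181  57927

57927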